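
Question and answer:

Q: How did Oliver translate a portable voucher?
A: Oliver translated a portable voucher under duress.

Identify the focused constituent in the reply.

The wh-word "how" asks about the manner.
In the answer, "Oliver" and "a portable voucher" are given — repeated from the question.
The constituent filling the manner gap is "under duress"; that is the focus and would carry nuclear stress.

under duress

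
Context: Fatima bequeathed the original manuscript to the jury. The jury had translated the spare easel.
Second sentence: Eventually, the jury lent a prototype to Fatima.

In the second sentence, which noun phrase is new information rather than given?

"the jury" and "Fatima" in the second sentence are given — already mentioned in the context.
"a prototype" has no antecedent in the context; it is discourse-new (the indefinite article also signals a new referent).

a prototype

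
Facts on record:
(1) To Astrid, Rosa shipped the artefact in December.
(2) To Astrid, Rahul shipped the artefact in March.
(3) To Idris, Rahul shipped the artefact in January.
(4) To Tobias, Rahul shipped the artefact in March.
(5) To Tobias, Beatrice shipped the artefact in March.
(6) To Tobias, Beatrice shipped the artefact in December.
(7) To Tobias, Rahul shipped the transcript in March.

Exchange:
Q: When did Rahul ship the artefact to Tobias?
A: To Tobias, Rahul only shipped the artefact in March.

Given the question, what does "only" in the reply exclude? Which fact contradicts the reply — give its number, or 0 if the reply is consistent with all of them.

0

Answering "When did ...?" puts focus on the setting — here, "in March".
"Only" then excludes alternative settings while the background — Rahul as agent and the artefact as thing and Tobias as recipient — is held fixed.
No fact keeps Rahul as agent and the artefact as thing and Tobias as recipient while changing the setting; every other fact differs on something backgrounded. The reply stands.
(Fact (7) would refute a reading with focus on the thing — but that is not what the question asks.)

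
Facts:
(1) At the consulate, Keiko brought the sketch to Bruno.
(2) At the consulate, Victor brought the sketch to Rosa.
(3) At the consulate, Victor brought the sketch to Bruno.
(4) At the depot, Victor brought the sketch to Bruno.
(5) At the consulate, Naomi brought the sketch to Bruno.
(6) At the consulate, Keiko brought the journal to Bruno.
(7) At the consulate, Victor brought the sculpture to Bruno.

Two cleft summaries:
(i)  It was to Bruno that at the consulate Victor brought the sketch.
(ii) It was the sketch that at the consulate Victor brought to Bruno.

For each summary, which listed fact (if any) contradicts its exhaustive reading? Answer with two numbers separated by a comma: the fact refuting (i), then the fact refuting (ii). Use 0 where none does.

Summary (i) focuses "Bruno" (the recipient); background agent = Victor, thing = the sketch, setting = at the consulate. Fact (2) matches that background with recipient = Rosa — refutes (i).
Summary (ii) focuses "the sketch" (the thing); background agent = Victor, recipient = Bruno, setting = at the consulate. Fact (7) matches that background with thing = the sculpture — refutes (ii).

2, 7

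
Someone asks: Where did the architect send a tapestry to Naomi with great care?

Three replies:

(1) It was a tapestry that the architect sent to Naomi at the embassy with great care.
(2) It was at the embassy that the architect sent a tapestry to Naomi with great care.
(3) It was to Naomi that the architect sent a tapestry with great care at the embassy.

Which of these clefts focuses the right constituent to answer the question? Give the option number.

2

The question word "where" targets the location.
Option (1) clefts "a tapestry" — the direct object, not what was asked.
Option (2) clefts "at the embassy" — that matches what the question asks about.
Option (3) clefts "to Naomi" — the recipient, not what was asked.
So the congruent reply is (2).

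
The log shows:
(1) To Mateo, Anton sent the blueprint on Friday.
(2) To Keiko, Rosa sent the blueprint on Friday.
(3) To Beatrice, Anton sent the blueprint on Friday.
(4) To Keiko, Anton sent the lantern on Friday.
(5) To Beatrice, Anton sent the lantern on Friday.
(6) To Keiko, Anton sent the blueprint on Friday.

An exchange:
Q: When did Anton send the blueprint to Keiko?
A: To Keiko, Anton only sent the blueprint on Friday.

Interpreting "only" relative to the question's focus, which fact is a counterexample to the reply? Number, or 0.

0

The question "When did ...?" targets the setting, so in the reply the focus falls on "on Friday".
So "only" ranges over settings; the rest (same agent, thing, recipient (Anton / the blueprint / Keiko)) is presupposed.
No fact keeps same agent, thing, recipient (Anton / the blueprint / Keiko) while changing the setting; every other fact differs on something backgrounded. The reply stands.
(Fact (1) would refute a reading with focus on the recipient — but that is not what the question asks.)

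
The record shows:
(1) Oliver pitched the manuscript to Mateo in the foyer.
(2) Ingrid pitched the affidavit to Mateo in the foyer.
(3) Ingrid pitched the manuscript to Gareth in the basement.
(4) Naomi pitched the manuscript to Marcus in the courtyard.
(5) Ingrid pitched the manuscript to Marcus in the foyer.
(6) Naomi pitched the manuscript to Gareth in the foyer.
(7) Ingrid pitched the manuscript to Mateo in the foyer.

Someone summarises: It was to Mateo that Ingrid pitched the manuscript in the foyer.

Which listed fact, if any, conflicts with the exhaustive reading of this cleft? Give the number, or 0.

Focus of the cleft: "Mateo" (the recipient). Presupposed background: Ingrid as agent and the manuscript as thing and in the foyer as setting.
The exhaustive reading says no other recipient fits that background.
Fact (5) shares the background but with recipient = Marcus; exhaustivity is violated.

5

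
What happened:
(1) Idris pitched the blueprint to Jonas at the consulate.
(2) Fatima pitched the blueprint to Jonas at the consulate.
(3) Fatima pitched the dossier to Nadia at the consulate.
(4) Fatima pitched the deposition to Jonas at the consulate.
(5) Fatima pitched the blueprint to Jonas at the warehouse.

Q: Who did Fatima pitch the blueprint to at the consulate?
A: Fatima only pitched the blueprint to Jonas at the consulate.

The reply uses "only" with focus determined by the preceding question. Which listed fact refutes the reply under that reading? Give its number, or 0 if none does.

0

The question "Who did ... to ...?" targets the recipient, so in the reply the focus falls on "Jonas".
"Only" then excludes alternative recipients while the background — same agent, thing, setting (Fatima / the blueprint / at the consulate) — is held fixed.
No listed fact shares that background with another recipient. Nothing contradicts the reply.
(Fact (4) would refute a reading with focus on the thing — but that is not what the question asks.)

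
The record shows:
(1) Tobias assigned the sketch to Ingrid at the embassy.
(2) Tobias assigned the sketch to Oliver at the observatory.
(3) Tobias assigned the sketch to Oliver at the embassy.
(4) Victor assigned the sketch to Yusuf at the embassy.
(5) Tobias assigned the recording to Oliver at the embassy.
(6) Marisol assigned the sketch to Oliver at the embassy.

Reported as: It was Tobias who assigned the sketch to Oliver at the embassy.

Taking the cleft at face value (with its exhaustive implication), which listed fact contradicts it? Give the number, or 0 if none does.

The cleft puts "Tobias" in focus and presupposes the open proposition with thing = the sketch, recipient = Oliver, setting = at the embassy.
Exhaustivity: Tobias is the only agent satisfying that background.
Fact (6) shares the background but with agent = Marisol; exhaustivity is violated.

6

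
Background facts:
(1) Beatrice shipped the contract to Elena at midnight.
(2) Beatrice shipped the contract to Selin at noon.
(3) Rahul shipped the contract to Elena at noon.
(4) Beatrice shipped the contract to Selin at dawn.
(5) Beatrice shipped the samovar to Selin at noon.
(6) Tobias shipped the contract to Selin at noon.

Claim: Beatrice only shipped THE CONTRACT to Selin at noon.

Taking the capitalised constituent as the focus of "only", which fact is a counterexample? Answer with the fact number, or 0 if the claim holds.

The capitals mark "the contract" as focus. So "only" rules out other things, with the rest (Beatrice as agent and Selin as recipient and at noon as setting) as background.
Fact (5) matches on Beatrice as agent and Selin as recipient and at noon as setting, but has thing = the samovar instead. That refutes the claim.

5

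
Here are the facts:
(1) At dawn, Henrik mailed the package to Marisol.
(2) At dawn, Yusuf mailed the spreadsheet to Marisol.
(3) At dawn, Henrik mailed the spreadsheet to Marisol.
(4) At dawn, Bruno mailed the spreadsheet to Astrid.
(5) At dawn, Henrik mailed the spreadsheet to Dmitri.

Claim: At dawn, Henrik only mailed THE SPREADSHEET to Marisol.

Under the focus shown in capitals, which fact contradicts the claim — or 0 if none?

1

Focus (in capitals) is "the spreadsheet" — the thing. "Only" excludes alternative things while holding fixed agent = Henrik, recipient = Marisol, setting = at dawn.
Fact (1) matches on agent = Henrik, recipient = Marisol, setting = at dawn, but has thing = the package instead. That refutes the claim.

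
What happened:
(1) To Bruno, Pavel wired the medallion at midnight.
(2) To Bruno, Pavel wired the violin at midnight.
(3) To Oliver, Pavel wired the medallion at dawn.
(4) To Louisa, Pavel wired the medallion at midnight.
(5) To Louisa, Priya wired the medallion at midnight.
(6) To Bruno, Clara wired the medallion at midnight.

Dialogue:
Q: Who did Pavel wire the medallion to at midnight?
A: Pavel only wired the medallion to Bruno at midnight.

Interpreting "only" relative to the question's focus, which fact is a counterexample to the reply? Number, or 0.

The question "Who did ... to ...?" targets the recipient, so in the reply the focus falls on "Bruno".
So "only" ranges over recipients; the rest (same agent, thing, setting (Pavel / the medallion / at midnight)) is presupposed.
Fact (4) shares the background with a different recipient (Louisa) — counterexample.
(Fact (2) would refute a reading with focus on the thing — but that is not what the question asks.)

4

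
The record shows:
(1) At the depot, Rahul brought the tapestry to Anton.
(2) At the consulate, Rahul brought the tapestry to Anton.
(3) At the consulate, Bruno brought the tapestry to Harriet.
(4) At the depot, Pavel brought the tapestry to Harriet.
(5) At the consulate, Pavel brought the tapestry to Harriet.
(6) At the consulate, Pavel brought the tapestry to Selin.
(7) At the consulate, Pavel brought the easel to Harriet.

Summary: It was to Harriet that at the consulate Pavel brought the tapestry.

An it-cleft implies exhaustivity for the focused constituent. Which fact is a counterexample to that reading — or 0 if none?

6

The cleft puts "Harriet" in focus and presupposes the open proposition with agent = Pavel, thing = the tapestry, setting = at the consulate.
The exhaustive reading says no other recipient fits that background.
Fact (6) shares the background but with recipient = Selin; exhaustivity is violated.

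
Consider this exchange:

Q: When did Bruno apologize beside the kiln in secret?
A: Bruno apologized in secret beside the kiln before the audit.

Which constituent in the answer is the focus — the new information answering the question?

The wh-word "when" asks about the time.
In the answer, "Bruno", "in secret" and "beside the kiln" are given — repeated from the question.
The constituent filling the time gap is "before the audit"; that is the focus and would carry nuclear stress.

before the audit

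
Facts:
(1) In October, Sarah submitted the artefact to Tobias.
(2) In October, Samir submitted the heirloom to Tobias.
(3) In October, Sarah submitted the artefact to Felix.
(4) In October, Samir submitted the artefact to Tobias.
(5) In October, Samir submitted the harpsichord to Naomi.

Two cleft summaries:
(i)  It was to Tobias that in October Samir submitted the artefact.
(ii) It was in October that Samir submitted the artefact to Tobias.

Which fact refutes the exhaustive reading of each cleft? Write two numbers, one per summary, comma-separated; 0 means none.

Summary (i) focuses "Tobias" (the recipient); background agent = Samir, thing = the artefact, setting = in October. No fact matches that background with a different recipient, so 0.
Summary (ii) focuses "in October" (the setting); background agent = Samir, thing = the artefact, recipient = Tobias. No fact matches that background with a different setting, so 0.

0, 0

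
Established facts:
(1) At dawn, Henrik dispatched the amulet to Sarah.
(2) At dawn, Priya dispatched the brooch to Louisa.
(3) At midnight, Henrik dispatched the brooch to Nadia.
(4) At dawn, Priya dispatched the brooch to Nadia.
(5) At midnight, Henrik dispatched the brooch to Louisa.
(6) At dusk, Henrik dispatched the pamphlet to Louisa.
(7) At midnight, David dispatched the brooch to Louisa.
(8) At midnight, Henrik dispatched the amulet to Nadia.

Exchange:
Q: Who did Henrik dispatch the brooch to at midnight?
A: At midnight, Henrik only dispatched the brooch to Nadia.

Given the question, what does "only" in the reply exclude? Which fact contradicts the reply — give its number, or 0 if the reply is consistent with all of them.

The question "Who did ... to ...?" targets the recipient, so in the reply the focus falls on "Nadia".
So "only" ranges over recipients; the rest (Henrik as agent and the brooch as thing and at midnight as setting) is presupposed.
Fact (5) shares the background with a different recipient (Louisa) — counterexample.
(Fact (8) would refute a reading with focus on the thing — but that is not what the question asks.)

5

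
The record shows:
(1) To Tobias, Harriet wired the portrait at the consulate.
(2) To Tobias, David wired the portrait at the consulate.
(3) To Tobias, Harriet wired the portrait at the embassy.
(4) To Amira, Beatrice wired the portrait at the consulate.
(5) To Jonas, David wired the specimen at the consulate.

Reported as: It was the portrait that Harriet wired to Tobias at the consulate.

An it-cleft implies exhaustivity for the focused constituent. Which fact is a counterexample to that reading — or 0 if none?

0

The cleft puts "the portrait" in focus and presupposes the open proposition with same agent, recipient, setting (Harriet / Tobias / at the consulate).
Exhaustivity: the portrait is the only thing satisfying that background.
Every other fact differs from the presupposition on some backgrounded slot, so none challenges the exhaustivity.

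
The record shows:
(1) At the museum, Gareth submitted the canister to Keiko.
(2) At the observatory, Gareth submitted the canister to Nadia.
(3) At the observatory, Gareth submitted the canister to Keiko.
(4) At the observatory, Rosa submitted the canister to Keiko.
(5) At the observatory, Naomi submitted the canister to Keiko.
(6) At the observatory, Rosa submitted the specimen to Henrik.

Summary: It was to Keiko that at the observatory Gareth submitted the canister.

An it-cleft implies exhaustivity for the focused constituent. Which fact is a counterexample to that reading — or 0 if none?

2

Focus of the cleft: "Keiko" (the recipient). Presupposed background: same agent, thing, setting (Gareth / the canister / at the observatory).
Exhaustivity: Keiko is the only recipient satisfying that background.
Fact (2) shares the background but with recipient = Nadia; exhaustivity is violated.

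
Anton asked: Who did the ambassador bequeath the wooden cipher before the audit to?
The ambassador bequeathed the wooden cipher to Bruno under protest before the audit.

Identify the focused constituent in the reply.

to Bruno

The wh-word "who" asks about the recipient.
In the answer, "the ambassador", "the wooden cipher" and "before the audit" are given — repeated from the question.
"under protest" is also new, but it specifies the manner, which is not what the question asks about — so it is not the focus.
The constituent filling the recipient gap is "to Bruno"; that is the focus.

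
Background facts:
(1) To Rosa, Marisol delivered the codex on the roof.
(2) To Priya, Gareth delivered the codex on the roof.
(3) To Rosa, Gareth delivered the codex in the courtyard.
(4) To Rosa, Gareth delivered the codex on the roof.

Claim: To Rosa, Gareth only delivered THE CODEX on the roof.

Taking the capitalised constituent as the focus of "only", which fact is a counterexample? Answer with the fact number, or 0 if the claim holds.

The capitals mark "the codex" as focus. So "only" rules out other things, with the rest (Gareth as agent and Rosa as recipient and on the roof as setting) as background.
No fact matches Gareth as agent and Rosa as recipient and on the roof as setting with a different thing — every other fact differs on at least one backgrounded slot. So no fact refutes it.

0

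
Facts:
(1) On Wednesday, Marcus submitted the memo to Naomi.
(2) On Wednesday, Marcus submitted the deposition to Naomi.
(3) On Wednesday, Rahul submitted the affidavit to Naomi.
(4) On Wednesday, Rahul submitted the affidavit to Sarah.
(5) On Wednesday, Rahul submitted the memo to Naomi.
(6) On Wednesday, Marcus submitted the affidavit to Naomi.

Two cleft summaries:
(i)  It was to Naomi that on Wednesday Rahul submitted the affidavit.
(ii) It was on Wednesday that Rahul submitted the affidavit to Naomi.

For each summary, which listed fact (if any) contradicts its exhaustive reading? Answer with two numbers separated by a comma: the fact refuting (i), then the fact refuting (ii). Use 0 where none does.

(i): focus "Naomi". Looking for agent = Rahul, thing = the affidavit, setting = on Wednesday with some other recipient — fact (4) has Sarah there. Refuted.
(ii): focus "on Wednesday". No fact shares agent = Rahul, thing = the affidavit, recipient = Naomi with a different setting. 0.

4, 0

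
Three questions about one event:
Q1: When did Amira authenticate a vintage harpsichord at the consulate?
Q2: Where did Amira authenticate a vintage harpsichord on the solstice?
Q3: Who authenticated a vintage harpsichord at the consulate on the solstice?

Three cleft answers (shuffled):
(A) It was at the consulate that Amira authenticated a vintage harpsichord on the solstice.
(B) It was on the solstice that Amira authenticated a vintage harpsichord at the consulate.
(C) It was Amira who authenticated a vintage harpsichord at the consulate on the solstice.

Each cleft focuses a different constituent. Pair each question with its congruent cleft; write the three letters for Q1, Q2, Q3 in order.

BAC

Q1 asks about the time; cleft (B) focuses "on the solstice", which is the time — so Q1 → B.
Q2 asks about the location; cleft (A) focuses "at the consulate", which is the location — so Q2 → A.
Q3 asks about the subject (agent); cleft (C) focuses "Amira", which is the subject (agent) — so Q3 → C.
Mapping: Q1→B, Q2→A, Q3→C.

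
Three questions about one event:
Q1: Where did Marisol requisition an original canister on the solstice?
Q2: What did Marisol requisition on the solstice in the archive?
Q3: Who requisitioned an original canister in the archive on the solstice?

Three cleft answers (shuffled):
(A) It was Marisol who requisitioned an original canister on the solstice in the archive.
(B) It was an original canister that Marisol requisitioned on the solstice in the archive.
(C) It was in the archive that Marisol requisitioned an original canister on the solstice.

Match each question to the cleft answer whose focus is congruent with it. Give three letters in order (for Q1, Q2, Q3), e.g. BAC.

Q1 asks about the location; cleft (C) focuses "in the archive", which is the location — so Q1 → C.
Q2 asks about the direct object; cleft (B) focuses "an original canister", which is the direct object — so Q2 → B.
Q3 asks about the subject (agent); cleft (A) focuses "Marisol", which is the subject (agent) — so Q3 → A.
Mapping: Q1→C, Q2→B, Q3→A.

CBA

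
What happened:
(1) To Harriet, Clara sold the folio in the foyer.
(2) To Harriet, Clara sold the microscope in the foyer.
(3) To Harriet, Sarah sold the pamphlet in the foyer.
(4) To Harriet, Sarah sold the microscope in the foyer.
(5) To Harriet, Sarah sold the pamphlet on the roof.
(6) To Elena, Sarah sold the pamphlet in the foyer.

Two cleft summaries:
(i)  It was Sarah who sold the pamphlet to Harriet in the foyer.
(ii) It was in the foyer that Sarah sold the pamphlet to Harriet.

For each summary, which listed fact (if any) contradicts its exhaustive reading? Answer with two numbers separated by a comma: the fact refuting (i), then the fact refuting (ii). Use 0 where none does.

0, 5

Summary (i) focuses "Sarah" (the agent); background same thing, recipient, setting (the pamphlet / Harriet / in the foyer). No fact matches that background with a different agent, so 0.
Summary (ii) focuses "in the foyer" (the setting); background same agent, thing, recipient (Sarah / the pamphlet / Harriet). Fact (5) matches that background with setting = on the roof — refutes (ii).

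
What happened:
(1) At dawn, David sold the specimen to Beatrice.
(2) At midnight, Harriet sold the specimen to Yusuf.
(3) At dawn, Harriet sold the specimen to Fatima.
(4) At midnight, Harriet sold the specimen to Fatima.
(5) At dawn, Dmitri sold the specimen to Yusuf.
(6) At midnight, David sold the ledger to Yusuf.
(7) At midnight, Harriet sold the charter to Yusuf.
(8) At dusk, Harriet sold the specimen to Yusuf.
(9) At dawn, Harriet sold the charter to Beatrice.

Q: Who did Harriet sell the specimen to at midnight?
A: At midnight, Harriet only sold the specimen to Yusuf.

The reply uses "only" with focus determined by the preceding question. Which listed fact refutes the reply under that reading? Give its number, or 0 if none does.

4

The question "Who did ... to ...?" targets the recipient, so in the reply the focus falls on "Yusuf".
So "only" ranges over recipients; the rest (agent = Harriet, thing = the specimen, setting = at midnight) is presupposed.
Fact (4) shares the background with a different recipient (Fatima) — counterexample.
(Fact (7) would refute a reading with focus on the thing — but that is not what the question asks.)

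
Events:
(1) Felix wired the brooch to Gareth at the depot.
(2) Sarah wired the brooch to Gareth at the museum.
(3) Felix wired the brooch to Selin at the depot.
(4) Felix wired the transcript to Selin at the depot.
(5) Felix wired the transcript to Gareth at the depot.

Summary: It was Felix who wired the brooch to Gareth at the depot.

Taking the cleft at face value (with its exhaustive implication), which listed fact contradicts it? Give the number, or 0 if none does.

Focus of the cleft: "Felix" (the agent). Presupposed background: thing = the brooch, recipient = Gareth, setting = at the depot.
The exhaustive reading says no other agent fits that background.
No listed fact matches the background with a different agent. Exhaustivity holds.

0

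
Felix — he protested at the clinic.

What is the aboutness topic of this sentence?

The construction explicitly marks "Felix" as what the sentence is about — the topic.
The remainder of the clause is the comment (what is said about the topic).

Felix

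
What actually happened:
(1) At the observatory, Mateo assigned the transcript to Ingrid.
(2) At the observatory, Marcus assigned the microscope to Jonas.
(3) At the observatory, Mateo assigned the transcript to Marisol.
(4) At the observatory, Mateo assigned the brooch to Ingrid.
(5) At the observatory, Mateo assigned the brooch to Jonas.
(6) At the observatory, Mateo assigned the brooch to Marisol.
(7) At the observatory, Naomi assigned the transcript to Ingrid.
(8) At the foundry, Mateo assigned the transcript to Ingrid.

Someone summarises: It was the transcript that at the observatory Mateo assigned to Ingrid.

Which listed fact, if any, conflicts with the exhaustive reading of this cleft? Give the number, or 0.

4

Focus of the cleft: "the transcript" (the thing). Presupposed background: Mateo as agent and Ingrid as recipient and at the observatory as setting.
Exhaustivity: the transcript is the only thing satisfying that background.
Fact (4) shares the background but with thing = the brooch; exhaustivity is violated.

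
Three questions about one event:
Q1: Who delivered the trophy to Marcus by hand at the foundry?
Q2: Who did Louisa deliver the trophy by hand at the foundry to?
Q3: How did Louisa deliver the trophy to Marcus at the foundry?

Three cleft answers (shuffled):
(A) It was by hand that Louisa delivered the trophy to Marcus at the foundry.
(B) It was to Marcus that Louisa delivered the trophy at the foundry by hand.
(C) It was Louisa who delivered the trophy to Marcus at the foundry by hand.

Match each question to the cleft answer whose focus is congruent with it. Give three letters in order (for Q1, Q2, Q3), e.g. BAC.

Q1 asks about the subject (agent); cleft (C) focuses "Louisa", which is the subject (agent) — so Q1 → C.
Q2 asks about the recipient; cleft (B) focuses "to Marcus", which is the recipient — so Q2 → B.
Q3 asks about the manner; cleft (A) focuses "by hand", which is the manner — so Q3 → A.
Mapping: Q1→C, Q2→B, Q3→A.

CBA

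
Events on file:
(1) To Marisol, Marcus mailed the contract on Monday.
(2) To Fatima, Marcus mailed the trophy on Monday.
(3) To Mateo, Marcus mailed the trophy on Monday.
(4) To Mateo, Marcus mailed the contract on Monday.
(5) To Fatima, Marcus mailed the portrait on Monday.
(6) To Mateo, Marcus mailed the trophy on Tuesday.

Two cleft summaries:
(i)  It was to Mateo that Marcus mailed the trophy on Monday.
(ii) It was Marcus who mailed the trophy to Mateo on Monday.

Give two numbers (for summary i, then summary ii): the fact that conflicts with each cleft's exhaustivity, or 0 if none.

(i): focus "Mateo". Looking for agent = Marcus, thing = the trophy, setting = on Monday with some other recipient — fact (2) has Fatima there. Refuted.
(ii): focus "Marcus". No fact shares thing = the trophy, recipient = Mateo, setting = on Monday with a different agent. 0.

2, 0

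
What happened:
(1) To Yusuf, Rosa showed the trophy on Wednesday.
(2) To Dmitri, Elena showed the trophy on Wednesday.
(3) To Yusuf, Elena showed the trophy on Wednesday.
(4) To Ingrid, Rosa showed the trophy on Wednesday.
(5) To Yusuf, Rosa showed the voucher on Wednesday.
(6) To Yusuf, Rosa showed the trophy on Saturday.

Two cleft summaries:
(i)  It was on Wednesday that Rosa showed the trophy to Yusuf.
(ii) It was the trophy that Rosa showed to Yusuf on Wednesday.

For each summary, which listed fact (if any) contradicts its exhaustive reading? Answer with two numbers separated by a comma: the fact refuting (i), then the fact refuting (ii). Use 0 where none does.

6, 5

Summary (i) focuses "on Wednesday" (the setting); background same agent, thing, recipient (Rosa / the trophy / Yusuf). Fact (6) matches that background with setting = on Saturday — refutes (i).
Summary (ii) focuses "the trophy" (the thing); background same agent, recipient, setting (Rosa / Yusuf / on Wednesday). Fact (5) matches that background with thing = the voucher — refutes (ii).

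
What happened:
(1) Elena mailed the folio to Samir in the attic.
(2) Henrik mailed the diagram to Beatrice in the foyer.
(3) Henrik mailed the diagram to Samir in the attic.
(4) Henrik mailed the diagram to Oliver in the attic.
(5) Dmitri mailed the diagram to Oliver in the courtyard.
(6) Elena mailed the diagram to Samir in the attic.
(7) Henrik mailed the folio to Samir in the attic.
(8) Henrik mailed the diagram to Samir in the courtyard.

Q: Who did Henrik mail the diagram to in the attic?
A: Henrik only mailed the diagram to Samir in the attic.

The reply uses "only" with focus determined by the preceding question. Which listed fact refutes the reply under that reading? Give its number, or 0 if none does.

The question "Who did ... to ...?" targets the recipient, so in the reply the focus falls on "Samir".
So "only" ranges over recipients; the rest (Henrik as agent and the diagram as thing and in the attic as setting) is presupposed.
Fact (4) shares the background with a different recipient (Oliver) — counterexample.
(Fact (7) would refute a reading with focus on the thing — but that is not what the question asks.)

4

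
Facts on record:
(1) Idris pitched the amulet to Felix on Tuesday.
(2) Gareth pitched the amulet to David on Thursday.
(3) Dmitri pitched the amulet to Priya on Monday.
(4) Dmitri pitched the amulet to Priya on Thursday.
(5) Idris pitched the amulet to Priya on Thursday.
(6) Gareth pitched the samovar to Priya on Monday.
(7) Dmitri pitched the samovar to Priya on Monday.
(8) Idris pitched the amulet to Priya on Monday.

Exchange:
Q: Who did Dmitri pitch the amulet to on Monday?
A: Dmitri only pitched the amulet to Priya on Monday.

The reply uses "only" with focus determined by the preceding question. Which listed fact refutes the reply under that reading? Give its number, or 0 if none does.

The question "Who did ... to ...?" targets the recipient, so in the reply the focus falls on "Priya".
"Only" then excludes alternative recipients while the background — agent = Dmitri, thing = the amulet, setting = on Monday — is held fixed.
No fact keeps agent = Dmitri, thing = the amulet, setting = on Monday while changing the recipient; every other fact differs on something backgrounded. The reply stands.
(Fact (7) would refute a reading with focus on the thing — but that is not what the question asks.)

0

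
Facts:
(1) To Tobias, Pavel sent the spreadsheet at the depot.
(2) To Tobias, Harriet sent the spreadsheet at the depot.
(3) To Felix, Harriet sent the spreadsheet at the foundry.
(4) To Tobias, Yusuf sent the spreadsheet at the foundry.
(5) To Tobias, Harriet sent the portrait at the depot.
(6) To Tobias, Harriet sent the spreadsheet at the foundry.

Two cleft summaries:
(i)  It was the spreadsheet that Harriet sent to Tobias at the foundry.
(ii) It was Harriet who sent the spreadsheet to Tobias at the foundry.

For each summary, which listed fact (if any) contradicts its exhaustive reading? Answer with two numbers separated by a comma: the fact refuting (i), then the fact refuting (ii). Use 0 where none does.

0, 4

(i): focus "the spreadsheet". No fact shares agent = Harriet, recipient = Tobias, setting = at the foundry with a different thing. 0.
(ii): focus "Harriet". Looking for thing = the spreadsheet, recipient = Tobias, setting = at the foundry with some other agent — fact (4) has Yusuf there. Refuted.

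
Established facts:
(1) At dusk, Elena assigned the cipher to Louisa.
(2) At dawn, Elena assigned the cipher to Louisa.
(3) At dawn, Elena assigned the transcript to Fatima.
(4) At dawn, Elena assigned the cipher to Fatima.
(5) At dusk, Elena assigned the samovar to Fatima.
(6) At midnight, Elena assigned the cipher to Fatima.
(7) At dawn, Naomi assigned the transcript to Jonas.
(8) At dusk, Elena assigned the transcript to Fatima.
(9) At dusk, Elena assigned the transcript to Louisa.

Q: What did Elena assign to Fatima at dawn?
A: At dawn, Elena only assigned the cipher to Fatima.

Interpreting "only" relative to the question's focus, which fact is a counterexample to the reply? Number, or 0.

3

Answering "What did ...?" puts focus on the thing — here, "the cipher".
So "only" ranges over things; the rest (agent = Elena, recipient = Fatima, setting = at dawn) is presupposed.
Fact (3) shares the background with a different thing (the transcript) — counterexample.
(Fact (2) would refute a reading with focus on the recipient — but that is not what the question asks.)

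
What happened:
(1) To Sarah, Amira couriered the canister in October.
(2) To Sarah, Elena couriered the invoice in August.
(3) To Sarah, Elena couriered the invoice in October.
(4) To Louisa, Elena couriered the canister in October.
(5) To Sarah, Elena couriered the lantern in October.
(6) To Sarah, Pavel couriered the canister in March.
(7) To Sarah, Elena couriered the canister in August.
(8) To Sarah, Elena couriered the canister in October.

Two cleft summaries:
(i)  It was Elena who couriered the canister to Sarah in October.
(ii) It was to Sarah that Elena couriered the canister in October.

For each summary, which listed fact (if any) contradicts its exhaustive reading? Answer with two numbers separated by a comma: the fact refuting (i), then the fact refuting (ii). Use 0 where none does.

Summary (i) focuses "Elena" (the agent); background thing = the canister, recipient = Sarah, setting = in October. Fact (1) matches that background with agent = Amira — refutes (i).
Summary (ii) focuses "Sarah" (the recipient); background agent = Elena, thing = the canister, setting = in October. Fact (4) matches that background with recipient = Louisa — refutes (ii).

1, 4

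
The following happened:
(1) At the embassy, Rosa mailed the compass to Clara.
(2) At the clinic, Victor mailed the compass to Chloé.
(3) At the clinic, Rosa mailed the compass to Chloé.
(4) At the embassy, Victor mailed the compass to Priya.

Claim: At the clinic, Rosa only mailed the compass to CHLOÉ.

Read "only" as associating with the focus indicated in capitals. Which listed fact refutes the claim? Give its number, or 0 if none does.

Focus (in capitals) is "Chloé" — the recipient. "Only" excludes alternative recipients while holding fixed same agent, thing, setting (Rosa / the compass / at the clinic).
No fact matches same agent, thing, setting (Rosa / the compass / at the clinic) with a different recipient — every other fact differs on at least one backgrounded slot. So no fact refutes it.

0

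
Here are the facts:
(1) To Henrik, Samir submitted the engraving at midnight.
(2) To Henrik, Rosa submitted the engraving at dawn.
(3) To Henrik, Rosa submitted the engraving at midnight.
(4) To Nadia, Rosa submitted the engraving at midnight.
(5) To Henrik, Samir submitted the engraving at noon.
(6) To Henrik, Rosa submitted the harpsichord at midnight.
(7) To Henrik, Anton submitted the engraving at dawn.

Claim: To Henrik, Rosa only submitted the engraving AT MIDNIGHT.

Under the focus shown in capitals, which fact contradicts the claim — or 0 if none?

Focus (in capitals) is "at midnight" — the setting. "Only" excludes alternative settings while holding fixed agent = Rosa, thing = the engraving, recipient = Henrik.
Fact (2) shares the background but differs in setting (at dawn) — a counterexample.

2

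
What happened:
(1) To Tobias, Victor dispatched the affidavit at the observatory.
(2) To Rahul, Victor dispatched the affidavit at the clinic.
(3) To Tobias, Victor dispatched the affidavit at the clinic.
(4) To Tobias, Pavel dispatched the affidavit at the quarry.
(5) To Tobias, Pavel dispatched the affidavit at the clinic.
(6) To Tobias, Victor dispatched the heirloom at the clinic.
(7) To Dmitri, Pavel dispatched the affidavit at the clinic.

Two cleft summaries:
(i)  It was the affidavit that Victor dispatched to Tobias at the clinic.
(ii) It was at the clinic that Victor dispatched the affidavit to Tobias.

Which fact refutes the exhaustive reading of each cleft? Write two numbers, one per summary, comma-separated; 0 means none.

6, 1

(i): focus "the affidavit". Looking for same agent, recipient, setting (Victor / Tobias / at the clinic) with some other thing — fact (6) has the heirloom there. Refuted.
(ii): focus "at the clinic". Looking for same agent, thing, recipient (Victor / the affidavit / Tobias) with some other setting — fact (1) has at the observatory there. Refuted.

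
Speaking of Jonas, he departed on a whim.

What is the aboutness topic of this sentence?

Jonas

The construction explicitly marks "Jonas" as what the sentence is about — the topic.
The remainder of the clause is the comment (what is said about the topic).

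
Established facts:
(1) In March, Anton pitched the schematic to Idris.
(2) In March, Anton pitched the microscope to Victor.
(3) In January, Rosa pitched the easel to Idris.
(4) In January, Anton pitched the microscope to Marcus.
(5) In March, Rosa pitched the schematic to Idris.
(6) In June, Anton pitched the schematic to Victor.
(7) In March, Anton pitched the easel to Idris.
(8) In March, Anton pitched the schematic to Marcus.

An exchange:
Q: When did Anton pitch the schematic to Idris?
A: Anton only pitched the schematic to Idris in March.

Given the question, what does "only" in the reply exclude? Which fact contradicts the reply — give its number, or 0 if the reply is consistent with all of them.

Answering "When did ...?" puts focus on the setting — here, "in March".
"Only" then excludes alternative settings while the background — agent = Anton, thing = the schematic, recipient = Idris — is held fixed.
No fact keeps agent = Anton, thing = the schematic, recipient = Idris while changing the setting; every other fact differs on something backgrounded. The reply stands.
(Fact (7) would refute a reading with focus on the thing — but that is not what the question asks.)

0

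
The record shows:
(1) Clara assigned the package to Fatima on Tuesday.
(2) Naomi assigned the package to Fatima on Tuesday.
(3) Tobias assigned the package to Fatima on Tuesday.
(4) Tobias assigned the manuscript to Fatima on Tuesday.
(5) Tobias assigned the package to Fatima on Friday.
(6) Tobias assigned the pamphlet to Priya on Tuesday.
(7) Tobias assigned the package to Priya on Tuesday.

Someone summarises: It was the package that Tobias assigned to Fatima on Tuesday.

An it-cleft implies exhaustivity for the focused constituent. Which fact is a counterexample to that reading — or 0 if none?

4

Focus of the cleft: "the package" (the thing). Presupposed background: same agent, recipient, setting (Tobias / Fatima / on Tuesday).
Exhaustivity: the package is the only thing satisfying that background.
Fact (4) shares the background but with thing = the manuscript; exhaustivity is violated.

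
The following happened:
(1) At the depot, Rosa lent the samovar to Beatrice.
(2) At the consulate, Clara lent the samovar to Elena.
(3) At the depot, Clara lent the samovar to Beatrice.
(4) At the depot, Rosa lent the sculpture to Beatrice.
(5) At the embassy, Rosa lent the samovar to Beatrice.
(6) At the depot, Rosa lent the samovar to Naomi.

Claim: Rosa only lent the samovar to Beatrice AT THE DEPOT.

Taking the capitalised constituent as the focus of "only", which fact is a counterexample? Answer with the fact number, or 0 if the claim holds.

5

Focus (in capitals) is "at the depot" — the setting. "Only" excludes alternative settings while holding fixed same agent, thing, recipient (Rosa / the samovar / Beatrice).
Fact (5) shares the background but differs in setting (at the embassy) — a counterexample.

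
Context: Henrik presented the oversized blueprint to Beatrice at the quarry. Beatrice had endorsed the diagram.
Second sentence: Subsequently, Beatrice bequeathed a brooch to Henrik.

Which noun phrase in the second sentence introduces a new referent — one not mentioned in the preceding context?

"Beatrice" and "Henrik" in the second sentence are given — already mentioned in the context.
"a brooch" has no antecedent in the context; it is discourse-new (the indefinite article also signals a new referent).

a brooch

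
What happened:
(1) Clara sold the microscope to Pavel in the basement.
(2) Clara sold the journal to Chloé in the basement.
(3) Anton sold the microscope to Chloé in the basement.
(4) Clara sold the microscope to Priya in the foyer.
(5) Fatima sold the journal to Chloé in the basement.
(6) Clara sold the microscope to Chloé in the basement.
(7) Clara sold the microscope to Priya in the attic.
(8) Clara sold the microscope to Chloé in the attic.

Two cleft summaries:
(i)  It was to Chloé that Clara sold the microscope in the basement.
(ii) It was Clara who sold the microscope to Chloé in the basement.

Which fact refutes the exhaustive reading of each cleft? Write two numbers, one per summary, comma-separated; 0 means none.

1, 3

(i): focus "Chloé". Looking for same agent, thing, setting (Clara / the microscope / in the basement) with some other recipient — fact (1) has Pavel there. Refuted.
(ii): focus "Clara". Looking for same thing, recipient, setting (the microscope / Chloé / in the basement) with some other agent — fact (3) has Anton there. Refuted.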